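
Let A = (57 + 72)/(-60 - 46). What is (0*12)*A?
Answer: 0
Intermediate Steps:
A = -129/106 (A = 129/(-106) = 129*(-1/106) = -129/106 ≈ -1.2170)
(0*12)*A = (0*12)*(-129/106) = 0*(-129/106) = 0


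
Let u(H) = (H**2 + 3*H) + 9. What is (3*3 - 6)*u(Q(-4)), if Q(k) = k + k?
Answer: 147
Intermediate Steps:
Q(k) = 2*k
u(H) = 9 + H**2 + 3*H
(3*3 - 6)*u(Q(-4)) = (3*3 - 6)*(9 + (2*(-4))**2 + 3*(2*(-4))) = (9 - 6)*(9 + (-8)**2 + 3*(-8)) = 3*(9 + 64 - 24) = 3*49 = 147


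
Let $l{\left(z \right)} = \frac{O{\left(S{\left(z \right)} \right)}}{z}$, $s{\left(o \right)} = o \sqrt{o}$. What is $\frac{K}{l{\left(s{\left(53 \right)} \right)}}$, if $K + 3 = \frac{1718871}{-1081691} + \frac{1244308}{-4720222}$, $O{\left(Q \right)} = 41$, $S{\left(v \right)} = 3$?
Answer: $- \frac{50506705590038 \sqrt{53}}{8051487995057} \approx -45.668$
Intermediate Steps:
$s{\left(o \right)} = o^{\frac{3}{2}}$
$K = - \frac{952956709246}{196377755977}$ ($K = -3 + \left(\frac{1718871}{-1081691} + \frac{1244308}{-4720222}\right) = -3 + \left(1718871 \left(- \frac{1}{1081691}\right) + 1244308 \left(- \frac{1}{4720222}\right)\right) = -3 - \frac{363823441315}{196377755977} = - \frac{952956709246}{196377755977} \approx -4.8527$)
$l{\left(z \right)} = \frac{41}{z}$
$\frac{K}{l{\left(s{\left(53 \right)} \right)}} = - \frac{952956709246}{196377755977 \frac{41}{53^{\frac{3}{2}}}} = - \frac{952956709246}{196377755977 \frac{41}{53 \sqrt{53}}} = - \frac{952956709246}{196377755977 \cdot 41 \frac{\sqrt{53}}{2809}} = - \frac{952956709246}{196377755977 \frac{41 \sqrt{53}}{2809}} = - \frac{952956709246 \frac{53 \sqrt{53}}{41}}{196377755977} = - \frac{50506705590038 \sqrt{53}}{8051487995057}$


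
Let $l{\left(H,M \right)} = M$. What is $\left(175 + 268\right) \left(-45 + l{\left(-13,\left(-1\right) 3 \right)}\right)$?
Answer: $-21264$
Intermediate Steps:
$\left(175 + 268\right) \left(-45 + l{\left(-13,\left(-1\right) 3 \right)}\right) = \left(175 + 268\right) \left(-45 - 3\right) = 443 \left(-45 - 3\right) = 443 \left(-48\right) = -21264$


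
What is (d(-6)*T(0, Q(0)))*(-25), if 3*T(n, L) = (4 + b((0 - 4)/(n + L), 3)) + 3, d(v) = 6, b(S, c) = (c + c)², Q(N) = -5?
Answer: -2150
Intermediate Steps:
b(S, c) = 4*c² (b(S, c) = (2*c)² = 4*c²)
T(n, L) = 43/3 (T(n, L) = ((4 + 4*3²) + 3)/3 = ((4 + 4*9) + 3)/3 = ((4 + 36) + 3)/3 = (40 + 3)/3 = (⅓)*43 = 43/3)
(d(-6)*T(0, Q(0)))*(-25) = (6*(43/3))*(-25) = 86*(-25) = -2150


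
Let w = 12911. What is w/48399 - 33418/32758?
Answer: -54293602/72066111 ≈ -0.75339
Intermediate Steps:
w/48399 - 33418/32758 = 12911/48399 - 33418/32758 = 12911*(1/48399) - 33418*1/32758 = 12911/48399 - 1519/1489 = -54293602/72066111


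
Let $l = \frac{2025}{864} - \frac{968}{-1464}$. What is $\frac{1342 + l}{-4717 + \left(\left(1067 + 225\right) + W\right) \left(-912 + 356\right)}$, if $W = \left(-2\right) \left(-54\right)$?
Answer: $- \frac{7876349}{4585933152} \approx -0.0017175$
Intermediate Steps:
$W = 108$
$l = \frac{17597}{5856}$ ($l = 2025 \cdot \frac{1}{864} - - \frac{121}{183} = \frac{75}{32} + \frac{121}{183} = \frac{17597}{5856} \approx 3.005$)
$\frac{1342 + l}{-4717 + \left(\left(1067 + 225\right) + W\right) \left(-912 + 356\right)} = \frac{1342 + \frac{17597}{5856}}{-4717 + \left(\left(1067 + 225\right) + 108\right) \left(-912 + 356\right)} = \frac{7876349}{5856 \left(-4717 + \left(1292 + 108\right) \left(-556\right)\right)} = \frac{7876349}{5856 \left(-4717 + 1400 \left(-556\right)\right)} = \frac{7876349}{5856 \left(-4717 - 778400\right)} = \frac{7876349}{5856 \left(-783117\right)} = \frac{7876349}{5856} \left(- \frac{1}{783117}\right) = - \frac{7876349}{4585933152}$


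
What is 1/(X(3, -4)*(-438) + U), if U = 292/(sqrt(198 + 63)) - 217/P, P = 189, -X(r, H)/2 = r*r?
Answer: 166651371/1313681162117 - 70956*sqrt(29)/1313681162117 ≈ 0.00012657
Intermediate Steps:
X(r, H) = -2*r**2 (X(r, H) = -2*r*r = -2*r**2)
U = -31/27 + 292*sqrt(29)/87 (U = 292/(sqrt(198 + 63)) - 217/189 = 292/(sqrt(261)) - 217*1/189 = 292/((3*sqrt(29))) - 31/27 = 292*(sqrt(29)/87) - 31/27 = 292*sqrt(29)/87 - 31/27 = -31/27 + 292*sqrt(29)/87 ≈ 16.926)
1/(X(3, -4)*(-438) + U) = 1/(-2*3**2*(-438) + (-31/27 + 292*sqrt(29)/87)) = 1/(-2*9*(-438) + (-31/27 + 292*sqrt(29)/87)) = 1/(-18*(-438) + (-31/27 + 292*sqrt(29)/87)) = 1/(7884 + (-31/27 + 292*sqrt(29)/87)) = 1/(212837/27 + 292*sqrt(29)/87)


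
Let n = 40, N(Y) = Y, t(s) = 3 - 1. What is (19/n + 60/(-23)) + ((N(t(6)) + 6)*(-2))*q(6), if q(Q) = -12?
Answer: 174677/920 ≈ 189.87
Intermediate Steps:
t(s) = 2
(19/n + 60/(-23)) + ((N(t(6)) + 6)*(-2))*q(6) = (19/40 + 60/(-23)) + ((2 + 6)*(-2))*(-12) = (19*(1/40) + 60*(-1/23)) + (8*(-2))*(-12) = (19/40 - 60/23) - 16*(-12) = -1963/920 + 192 = 174677/920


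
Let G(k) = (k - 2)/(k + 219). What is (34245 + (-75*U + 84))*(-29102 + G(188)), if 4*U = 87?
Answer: -387282875862/407 ≈ -9.5156e+8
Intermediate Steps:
U = 87/4 (U = (1/4)*87 = 87/4 ≈ 21.750)
G(k) = (-2 + k)/(219 + k)
(34245 + (-75*U + 84))*(-29102 + G(188)) = (34245 + (-75*87/4 + 84))*(-29102 + (-2 + 188)/(219 + 188)) = (34245 + (-6525/4 + 84))*(-29102 + 186/407) = (34245 - 6189/4)*(-29102 + (1/407)*186) = 130791*(-29102 + 186/407)/4 = (130791/4)*(-11844328/407) = -387282875862/407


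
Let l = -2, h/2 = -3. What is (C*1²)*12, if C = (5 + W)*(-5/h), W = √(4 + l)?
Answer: 50 + 10*√2 ≈ 64.142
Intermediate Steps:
h = -6 (h = 2*(-3) = -6)
W = √2 (W = √(4 - 2) = √2 ≈ 1.4142)
C = 25/6 + 5*√2/6 (C = (5 + √2)*(-5/(-6)) = (5 + √2)*(-5*(-⅙)) = (5 + √2)*(⅚) = 25/6 + 5*√2/6 ≈ 5.3452)
(C*1²)*12 = ((25/6 + 5*√2/6)*1²)*12 = ((25/6 + 5*√2/6)*1)*12 = (25/6 + 5*√2/6)*12 = 50 + 10*√2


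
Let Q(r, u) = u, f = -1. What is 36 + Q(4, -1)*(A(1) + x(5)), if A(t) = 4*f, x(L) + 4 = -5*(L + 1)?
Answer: 74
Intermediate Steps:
x(L) = -9 - 5*L (x(L) = -4 - 5*(L + 1) = -4 - 5*(1 + L) = -4 + (-5 - 5*L) = -9 - 5*L)
A(t) = -4 (A(t) = 4*(-1) = -4)
36 + Q(4, -1)*(A(1) + x(5)) = 36 - (-4 + (-9 - 5*5)) = 36 - (-4 + (-9 - 25)) = 36 - (-4 - 34) = 36 - 1*(-38) = 36 + 38 = 74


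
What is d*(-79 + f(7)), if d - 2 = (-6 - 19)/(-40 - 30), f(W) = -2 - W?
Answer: -1452/7 ≈ -207.43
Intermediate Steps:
d = 33/14 (d = 2 + (-6 - 19)/(-40 - 30) = 2 - 25/(-70) = 2 - 25*(-1/70) = 2 + 5/14 = 33/14 ≈ 2.3571)
d*(-79 + f(7)) = 33*(-79 + (-2 - 1*7))/14 = 33*(-79 + (-2 - 7))/14 = 33*(-79 - 9)/14 = (33/14)*(-88) = -1452/7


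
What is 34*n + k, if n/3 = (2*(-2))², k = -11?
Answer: 1621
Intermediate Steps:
n = 48 (n = 3*(2*(-2))² = 3*(-4)² = 3*16 = 48)
34*n + k = 34*48 - 11 = 1632 - 11 = 1621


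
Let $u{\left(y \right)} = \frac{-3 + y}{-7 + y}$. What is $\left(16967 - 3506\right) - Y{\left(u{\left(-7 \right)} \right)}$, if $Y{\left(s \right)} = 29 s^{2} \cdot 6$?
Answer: $\frac{655239}{49} \approx 13372.0$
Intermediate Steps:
$u{\left(y \right)} = \frac{-3 + y}{-7 + y}$
$Y{\left(s \right)} = 174 s^{2}$
$\left(16967 - 3506\right) - Y{\left(u{\left(-7 \right)} \right)} = \left(16967 - 3506\right) - 174 \left(\frac{-3 - 7}{-7 - 7}\right)^{2} = \left(16967 - 3506\right) - 174 \left(\frac{1}{-14} \left(-10\right)\right)^{2} = 13461 - 174 \left(\left(- \frac{1}{14}\right) \left(-10\right)\right)^{2} = 13461 - 174 \left(\frac{5}{7}\right)^{2} = 13461 - 174 \cdot \frac{25}{49} = 13461 - \frac{4350}{49} = \frac{655239}{49}$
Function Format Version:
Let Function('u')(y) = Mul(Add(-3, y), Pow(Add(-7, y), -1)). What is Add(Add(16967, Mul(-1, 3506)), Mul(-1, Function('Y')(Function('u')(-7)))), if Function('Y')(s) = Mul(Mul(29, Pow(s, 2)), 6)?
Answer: Rational(655239, 49) ≈ 13372.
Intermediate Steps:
Function('u')(y) = Mul(Pow(Add(-7, y), -1), Add(-3, y))
Function('Y')(s) = Mul(174, Pow(s, 2))
Add(Add(16967, Mul(-1, 3506)), Mul(-1, Function('Y')(Function('u')(-7)))) = Add(Add(16967, Mul(-1, 3506)), Mul(-1, Mul(174, Pow(Mul(Pow(Add(-7, -7), -1), Add(-3, -7)), 2)))) = Add(Add(16967, -3506), Mul(-1, Mul(174, Pow(Mul(Pow(-14, -1), -10), 2)))) = Add(13461, Mul(-1, Mul(174, Pow(Mul(Rational(-1, 14), -10), 2)))) = Add(13461, Mul(-1, Mul(174, Pow(Rational(5, 7), 2)))) = Add(13461, Mul(-1, Mul(174, Rational(25, 49)))) = Add(13461, Mul(-1, Rational(4350, 49))) = Add(13461, Rational(-4350, 49)) = Rational(655239, 49)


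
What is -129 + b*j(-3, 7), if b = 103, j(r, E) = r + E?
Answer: 283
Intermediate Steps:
j(r, E) = E + r
-129 + b*j(-3, 7) = -129 + 103*(7 - 3) = -129 + 103*4 = -129 + 412 = 283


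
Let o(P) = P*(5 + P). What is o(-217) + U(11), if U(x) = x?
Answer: 46015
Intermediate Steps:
o(-217) + U(11) = -217*(5 - 217) + 11 = -217*(-212) + 11 = 46004 + 11 = 46015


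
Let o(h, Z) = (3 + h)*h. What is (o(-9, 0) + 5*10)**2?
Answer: 10816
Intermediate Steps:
o(h, Z) = h*(3 + h)
(o(-9, 0) + 5*10)**2 = (-9*(3 - 9) + 5*10)**2 = (-9*(-6) + 50)**2 = (54 + 50)**2 = 104**2 = 10816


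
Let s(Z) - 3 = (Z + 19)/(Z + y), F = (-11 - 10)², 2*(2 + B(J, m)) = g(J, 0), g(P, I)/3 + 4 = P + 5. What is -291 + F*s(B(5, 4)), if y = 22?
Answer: 41394/29 ≈ 1427.4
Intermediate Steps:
g(P, I) = 3 + 3*P (g(P, I) = -12 + 3*(P + 5) = -12 + 3*(5 + P) = -12 + (15 + 3*P) = 3 + 3*P)
B(J, m) = -½ + 3*J/2 (B(J, m) = -2 + (3 + 3*J)/2 = -2 + (3/2 + 3*J/2) = -½ + 3*J/2)
F = 441 (F = (-21)² = 441)
s(Z) = 3 + (19 + Z)/(22 + Z) (s(Z) = 3 + (Z + 19)/(Z + 22) = 3 + (19 + Z)/(22 + Z))
-291 + F*s(B(5, 4)) = -291 + 441*((85 + 4*(-½ + (3/2)*5))/(22 + (-½ + (3/2)*5))) = -291 + 441*((85 + 4*(-½ + 15/2))/(22 + (-½ + 15/2))) = -291 + 441*((85 + 4*7)/(22 + 7)) = -291 + 441*((85 + 28)/29) = -291 + 441*((1/29)*113) = -291 + 441*(113/29) = -291 + 49833/29 = 41394/29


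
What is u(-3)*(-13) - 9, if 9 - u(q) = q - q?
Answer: -126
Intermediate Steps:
u(q) = 9 (u(q) = 9 - (q - q) = 9 - 1*0 = 9 + 0 = 9)
u(-3)*(-13) - 9 = 9*(-13) - 9 = -117 - 9 = -126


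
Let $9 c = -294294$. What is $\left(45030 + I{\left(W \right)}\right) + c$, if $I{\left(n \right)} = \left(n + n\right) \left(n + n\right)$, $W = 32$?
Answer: $\frac{49280}{3} \approx 16427.0$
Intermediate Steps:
$c = - \frac{98098}{3}$ ($c = \frac{1}{9} \left(-294294\right) = - \frac{98098}{3} \approx -32699.0$)
$I{\left(n \right)} = 4 n^{2}$ ($I{\left(n \right)} = 2 n 2 n = 4 n^{2}$)
$\left(45030 + I{\left(W \right)}\right) + c = \left(45030 + 4 \cdot 32^{2}\right) - \frac{98098}{3} = \left(45030 + 4 \cdot 1024\right) - \frac{98098}{3} = \left(45030 + 4096\right) - \frac{98098}{3} = 49126 - \frac{98098}{3} = \frac{49280}{3}$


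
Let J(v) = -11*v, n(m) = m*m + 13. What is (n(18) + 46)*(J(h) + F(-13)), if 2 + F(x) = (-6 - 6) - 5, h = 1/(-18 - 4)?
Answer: -14171/2 ≈ -7085.5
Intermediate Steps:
h = -1/22 (h = 1/(-22) = -1/22 ≈ -0.045455)
n(m) = 13 + m² (n(m) = m² + 13 = 13 + m²)
F(x) = -19 (F(x) = -2 + ((-6 - 6) - 5) = -2 + (-12 - 5) = -2 - 17 = -19)
(n(18) + 46)*(J(h) + F(-13)) = ((13 + 18²) + 46)*(-11*(-1/22) - 19) = ((13 + 324) + 46)*(½ - 19) = (337 + 46)*(-37/2) = 383*(-37/2) = -14171/2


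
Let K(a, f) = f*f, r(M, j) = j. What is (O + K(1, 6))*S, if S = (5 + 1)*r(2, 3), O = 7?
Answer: 774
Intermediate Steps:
K(a, f) = f²
S = 18 (S = (5 + 1)*3 = 6*3 = 18)
(O + K(1, 6))*S = (7 + 6²)*18 = (7 + 36)*18 = 43*18 = 774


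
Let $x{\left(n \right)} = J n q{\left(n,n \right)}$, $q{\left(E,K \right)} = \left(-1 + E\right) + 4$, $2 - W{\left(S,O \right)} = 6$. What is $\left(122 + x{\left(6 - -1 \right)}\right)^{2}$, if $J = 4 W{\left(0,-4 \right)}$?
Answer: $996004$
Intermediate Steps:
$W{\left(S,O \right)} = -4$ ($W{\left(S,O \right)} = 2 - 6 = -4$)
$q{\left(E,K \right)} = 3 + E$
$J = -16$ ($J = 4 \left(-4\right) = -16$)
$x{\left(n \right)} = - 16 n \left(3 + n\right)$
$\left(122 + x{\left(6 - -1 \right)}\right)^{2} = \left(122 - 16 \left(6 - -1\right) \left(3 + \left(6 - -1\right)\right)\right)^{2} = \left(122 - 16 \left(6 + 1\right) \left(3 + \left(6 + 1\right)\right)\right)^{2} = \left(122 - 112 \left(3 + 7\right)\right)^{2} = \left(122 - 112 \cdot 10\right)^{2} = \left(122 - 1120\right)^{2} = \left(-998\right)^{2} = 996004$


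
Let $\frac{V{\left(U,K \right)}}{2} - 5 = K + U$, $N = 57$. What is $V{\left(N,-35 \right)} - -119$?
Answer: $173$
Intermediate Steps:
$V{\left(U,K \right)} = 10 + 2 K + 2 U$ ($V{\left(U,K \right)} = 10 + 2 \left(K + U\right) = 10 + \left(2 K + 2 U\right) = 10 + 2 K + 2 U$)
$V{\left(N,-35 \right)} - -119 = \left(10 + 2 \left(-35\right) + 2 \cdot 57\right) - -119 = \left(10 - 70 + 114\right) + 119 = 54 + 119 = 173$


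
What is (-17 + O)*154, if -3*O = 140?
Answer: -29414/3 ≈ -9804.7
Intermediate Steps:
O = -140/3 (O = -⅓*140 = -140/3 ≈ -46.667)
(-17 + O)*154 = (-17 - 140/3)*154 = -191/3*154 = -29414/3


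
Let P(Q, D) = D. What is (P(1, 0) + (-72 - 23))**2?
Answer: 9025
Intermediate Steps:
(P(1, 0) + (-72 - 23))**2 = (0 + (-72 - 23))**2 = (0 - 95)**2 = (-95)**2 = 9025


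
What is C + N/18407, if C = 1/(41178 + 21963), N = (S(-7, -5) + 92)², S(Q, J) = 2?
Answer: 557932283/1162236387 ≈ 0.48005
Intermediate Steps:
N = 8836 (N = (2 + 92)² = 94² = 8836)
C = 1/63141 ≈ 1.5838e-5
C + N/18407 = 1/63141 + 8836/18407 = 557932283/1162236387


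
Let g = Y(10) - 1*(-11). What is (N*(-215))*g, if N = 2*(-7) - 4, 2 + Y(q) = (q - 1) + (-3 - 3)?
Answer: 46440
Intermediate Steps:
Y(q) = -9 + q (Y(q) = -2 + ((q - 1) + (-3 - 3)) = -2 + ((-1 + q) - 6) = -2 + (-7 + q) = -9 + q)
N = -18 (N = -14 - 4 = -18)
g = 12 (g = (-9 + 10) - 1*(-11) = 1 + 11 = 12)
(N*(-215))*g = -18*(-215)*12 = 3870*12 = 46440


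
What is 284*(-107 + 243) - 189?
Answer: 38435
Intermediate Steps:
284*(-107 + 243) - 189 = 284*136 - 189 = 38624 - 189 = 38435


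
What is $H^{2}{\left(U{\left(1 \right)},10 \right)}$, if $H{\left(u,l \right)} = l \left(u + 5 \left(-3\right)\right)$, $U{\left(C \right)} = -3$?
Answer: $32400$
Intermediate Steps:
$H{\left(u,l \right)} = l \left(-15 + u\right)$ ($H{\left(u,l \right)} = l \left(u - 15\right) = l \left(-15 + u\right)$)
$H^{2}{\left(U{\left(1 \right)},10 \right)} = \left(10 \left(-15 - 3\right)\right)^{2} = \left(10 \left(-18\right)\right)^{2} = \left(-180\right)^{2} = 32400$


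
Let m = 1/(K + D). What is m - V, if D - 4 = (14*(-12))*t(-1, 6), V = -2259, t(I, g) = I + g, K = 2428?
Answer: 3596329/1592 ≈ 2259.0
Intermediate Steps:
D = -836 (D = 4 + (14*(-12))*(-1 + 6) = 4 - 168*5 = 4 - 840 = -836)
m = 1/1592 (m = 1/(2428 - 836) = 1/1592 ≈ 0.00062814)
m - V = 1/1592 - 1*(-2259) = 1/1592 + 2259 = 3596329/1592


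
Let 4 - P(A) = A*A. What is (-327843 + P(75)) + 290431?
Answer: -43033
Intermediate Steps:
P(A) = 4 - A**2 (P(A) = 4 - A*A = 4 - A**2)
(-327843 + P(75)) + 290431 = (-327843 + (4 - 1*75**2)) + 290431 = (-327843 + (4 - 1*5625)) + 290431 = (-327843 + (4 - 5625)) + 290431 = (-327843 - 5621) + 290431 = -333464 + 290431 = -43033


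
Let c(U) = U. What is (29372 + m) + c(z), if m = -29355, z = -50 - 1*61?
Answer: -94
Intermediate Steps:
z = -111 (z = -50 - 61 = -111)
(29372 + m) + c(z) = (29372 - 29355) - 111 = 17 - 111 = -94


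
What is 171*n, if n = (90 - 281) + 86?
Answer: -17955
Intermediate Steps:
n = -105 (n = -191 + 86 = -105)
171*n = 171*(-105) = -17955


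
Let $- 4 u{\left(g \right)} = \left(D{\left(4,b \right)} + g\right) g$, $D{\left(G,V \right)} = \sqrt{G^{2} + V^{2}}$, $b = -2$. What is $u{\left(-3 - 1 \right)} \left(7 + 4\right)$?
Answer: $-44 + 22 \sqrt{5} \approx 5.1935$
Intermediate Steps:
$u{\left(g \right)} = - \frac{g \left(g + 2 \sqrt{5}\right)}{4}$ ($u{\left(g \right)} = - \frac{\left(\sqrt{4^{2} + \left(-2\right)^{2}} + g\right) g}{4} = - \frac{\left(\sqrt{16 + 4} + g\right) g}{4} = - \frac{\left(\sqrt{20} + g\right) g}{4} = - \frac{\left(2 \sqrt{5} + g\right) g}{4} = - \frac{\left(g + 2 \sqrt{5}\right) g}{4} = - \frac{g \left(g + 2 \sqrt{5}\right)}{4}$)
$u{\left(-3 - 1 \right)} \left(7 + 4\right) = - \frac{\left(-3 - 1\right) \left(\left(-3 - 1\right) + 2 \sqrt{5}\right)}{4} \left(7 + 4\right) = \left(- \frac{1}{4}\right) \left(-4\right) \left(-4 + 2 \sqrt{5}\right) 11 = \left(-4 + 2 \sqrt{5}\right) 11 = -44 + 22 \sqrt{5}$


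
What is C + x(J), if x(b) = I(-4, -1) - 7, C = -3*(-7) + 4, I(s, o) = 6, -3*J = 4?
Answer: 24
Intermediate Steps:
J = -4/3 (J = -⅓*4 = -4/3 ≈ -1.3333)
C = 25 (C = 21 + 4 = 25)
x(b) = -1 (x(b) = 6 - 7 = -1)
C + x(J) = 25 - 1 = 24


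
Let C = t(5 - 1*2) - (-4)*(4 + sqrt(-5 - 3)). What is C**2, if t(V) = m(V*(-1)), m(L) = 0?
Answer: 128 + 256*I*sqrt(2) ≈ 128.0 + 362.04*I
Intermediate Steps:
t(V) = 0
C = 16 + 8*I*sqrt(2) (C = 0 - (-4)*(4 + sqrt(-5 - 3)) = 0 - (-4)*(4 + sqrt(-8)) = 0 - (-4)*(4 + 2*I*sqrt(2)) = 0 - (-16 - 8*I*sqrt(2)) = 0 + (16 + 8*I*sqrt(2)) = 16 + 8*I*sqrt(2) ≈ 16.0 + 11.314*I)
C**2 = (16 + 8*I*sqrt(2))**2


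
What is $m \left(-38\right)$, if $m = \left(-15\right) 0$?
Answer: $0$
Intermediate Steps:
$m = 0$
$m \left(-38\right) = 0 \left(-38\right) = 0$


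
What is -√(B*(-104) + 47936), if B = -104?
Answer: -24*√102 ≈ -242.39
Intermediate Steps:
-√(B*(-104) + 47936) = -√(-104*(-104) + 47936) = -√(10816 + 47936) = -√58752 = -24*√102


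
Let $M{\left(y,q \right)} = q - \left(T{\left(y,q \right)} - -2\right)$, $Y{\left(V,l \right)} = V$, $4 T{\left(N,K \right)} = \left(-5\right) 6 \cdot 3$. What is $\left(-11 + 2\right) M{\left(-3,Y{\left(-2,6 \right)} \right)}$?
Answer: $- \frac{333}{2} \approx -166.5$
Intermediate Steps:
$T{\left(N,K \right)} = - \frac{45}{2}$ ($T{\left(N,K \right)} = \frac{\left(-5\right) 6 \cdot 3}{4} = \frac{\left(-30\right) 3}{4} = \frac{1}{4} \left(-90\right) = - \frac{45}{2}$)
$M{\left(y,q \right)} = \frac{41}{2} + q$ ($M{\left(y,q \right)} = q - \left(- \frac{45}{2} - -2\right) = q - \left(- \frac{45}{2} + 2\right) = q - - \frac{41}{2} = q + \frac{41}{2} = \frac{41}{2} + q$)
$\left(-11 + 2\right) M{\left(-3,Y{\left(-2,6 \right)} \right)} = \left(-11 + 2\right) \left(\frac{41}{2} - 2\right) = \left(-9\right) \frac{37}{2} = - \frac{333}{2}$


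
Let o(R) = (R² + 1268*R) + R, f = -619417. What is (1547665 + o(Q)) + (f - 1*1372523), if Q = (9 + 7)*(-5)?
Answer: -539395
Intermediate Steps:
Q = -80 (Q = 16*(-5) = -80)
o(R) = R² + 1269*R
(1547665 + o(Q)) + (f - 1*1372523) = (1547665 - 80*(1269 - 80)) + (-619417 - 1*1372523) = (1547665 - 80*1189) + (-619417 - 1372523) = (1547665 - 95120) - 1991940 = 1452545 - 1991940 = -539395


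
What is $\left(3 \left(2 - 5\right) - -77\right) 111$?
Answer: $7548$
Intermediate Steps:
$\left(3 \left(2 - 5\right) - -77\right) 111 = \left(3 \left(-3\right) + 77\right) 111 = \left(-9 + 77\right) 111 = 68 \cdot 111 = 7548$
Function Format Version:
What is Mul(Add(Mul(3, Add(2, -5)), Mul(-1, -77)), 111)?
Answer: 7548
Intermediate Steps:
Mul(Add(Mul(3, Add(2, -5)), Mul(-1, -77)), 111) = Mul(Add(Mul(3, -3), 77), 111) = Mul(Add(-9, 77), 111) = Mul(68, 111) = 7548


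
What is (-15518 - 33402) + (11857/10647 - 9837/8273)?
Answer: -4309008950098/88082631 ≈ -48920.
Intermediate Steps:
(-15518 - 33402) + (11857/10647 - 9837/8273) = -48920 + (11857*(1/10647) - 9837*1/8273) = -48920 + (11857/10647 - 9837/8273) = -48920 - 6641578/88082631 = -4309008950098/88082631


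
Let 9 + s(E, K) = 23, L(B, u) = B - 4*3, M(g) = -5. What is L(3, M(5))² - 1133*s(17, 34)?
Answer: -15781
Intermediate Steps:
L(B, u) = -12 + B (L(B, u) = B - 12 = -12 + B)
s(E, K) = 14 (s(E, K) = -9 + 23 = 14)
L(3, M(5))² - 1133*s(17, 34) = (-12 + 3)² - 1133*14 = (-9)² - 15862 = 81 - 15862 = -15781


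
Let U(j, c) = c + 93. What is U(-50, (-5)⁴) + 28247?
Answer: 28965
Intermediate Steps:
U(j, c) = 93 + c
U(-50, (-5)⁴) + 28247 = (93 + (-5)⁴) + 28247 = (93 + 625) + 28247 = 718 + 28247 = 28965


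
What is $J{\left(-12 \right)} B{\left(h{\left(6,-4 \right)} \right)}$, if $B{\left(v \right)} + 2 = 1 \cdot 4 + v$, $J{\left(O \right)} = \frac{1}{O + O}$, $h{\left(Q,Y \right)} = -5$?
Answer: $\frac{1}{8} \approx 0.125$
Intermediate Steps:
$J{\left(O \right)} = \frac{1}{2 O}$
$B{\left(v \right)} = 2 + v$ ($B{\left(v \right)} = -2 + \left(1 \cdot 4 + v\right) = -2 + \left(4 + v\right) = 2 + v$)
$J{\left(-12 \right)} B{\left(h{\left(6,-4 \right)} \right)} = \frac{1}{2 \left(-12\right)} \left(2 - 5\right) = \frac{1}{2} \left(- \frac{1}{12}\right) \left(-3\right) = \left(- \frac{1}{24}\right) \left(-3\right) = \frac{1}{8}$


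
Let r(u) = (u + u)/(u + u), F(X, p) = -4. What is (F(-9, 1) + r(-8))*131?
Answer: -393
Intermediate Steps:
r(u) = 1 (r(u) = (2*u)/((2*u)) = (2*u)*(1/(2*u)) = 1)
(F(-9, 1) + r(-8))*131 = (-4 + 1)*131 = -3*131 = -393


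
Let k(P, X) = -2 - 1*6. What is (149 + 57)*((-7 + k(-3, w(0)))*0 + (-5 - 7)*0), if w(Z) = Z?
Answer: 0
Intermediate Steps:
k(P, X) = -8 (k(P, X) = -2 - 6 = -8)
(149 + 57)*((-7 + k(-3, w(0)))*0 + (-5 - 7)*0) = (149 + 57)*((-7 - 8)*0 + (-5 - 7)*0) = 206*(-15*0 - 12*0) = 206*(0 + 0) = 206*0 = 0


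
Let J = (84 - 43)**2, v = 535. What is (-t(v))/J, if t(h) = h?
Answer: -535/1681 ≈ -0.31826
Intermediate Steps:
J = 1681 (J = 41**2 = 1681)
(-t(v))/J = -1*535/1681 = -535*1/1681 = -535/1681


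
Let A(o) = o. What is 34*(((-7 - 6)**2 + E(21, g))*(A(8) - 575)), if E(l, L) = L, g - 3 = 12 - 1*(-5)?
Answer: -3643542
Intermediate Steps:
g = 20 (g = 3 + (12 - 1*(-5)) = 3 + (12 + 5) = 3 + 17 = 20)
34*(((-7 - 6)**2 + E(21, g))*(A(8) - 575)) = 34*(((-7 - 6)**2 + 20)*(8 - 575)) = 34*(((-13)**2 + 20)*(-567)) = 34*((169 + 20)*(-567)) = 34*(189*(-567)) = 34*(-107163) = -3643542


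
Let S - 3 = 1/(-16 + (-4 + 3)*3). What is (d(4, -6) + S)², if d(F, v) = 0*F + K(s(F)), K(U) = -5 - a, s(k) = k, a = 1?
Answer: 3364/361 ≈ 9.3186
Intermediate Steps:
K(U) = -6 (K(U) = -5 - 1*1 = -5 - 1 = -6)
d(F, v) = -6 (d(F, v) = 0*F - 6 = 0 - 6 = -6)
S = 56/19 (S = 3 + 1/(-16 + (-4 + 3)*3) = 3 + 1/(-16 - 1*3) = 3 + 1/(-16 - 3) = 3 + 1/(-19) = 3 - 1/19 = 56/19 ≈ 2.9474)
(d(4, -6) + S)² = (-6 + 56/19)² = (-58/19)² = 3364/361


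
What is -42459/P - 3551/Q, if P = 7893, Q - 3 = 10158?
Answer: -51050438/8911197 ≈ -5.7288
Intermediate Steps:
Q = 10161 (Q = 3 + 10158 = 10161)
-42459/P - 3551/Q = -42459/7893 - 3551/10161 = -42459*1/7893 - 3551*1/10161 = -14153/2631 - 3551/10161 = -51050438/8911197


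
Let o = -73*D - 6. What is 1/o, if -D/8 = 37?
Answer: 1/21602 ≈ 4.6292e-5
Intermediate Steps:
D = -296 (D = -8*37 = -296)
o = 21602 (o = -73*(-296) - 6 = 21608 - 6 = 21602)
1/o = 1/21602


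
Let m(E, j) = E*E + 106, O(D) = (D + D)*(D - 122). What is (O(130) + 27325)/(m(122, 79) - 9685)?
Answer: 5881/1061 ≈ 5.5429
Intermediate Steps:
O(D) = 2*D*(-122 + D) (O(D) = (2*D)*(-122 + D) = 2*D*(-122 + D))
m(E, j) = 106 + E**2 (m(E, j) = E**2 + 106 = 106 + E**2)
(O(130) + 27325)/(m(122, 79) - 9685) = (2*130*(-122 + 130) + 27325)/((106 + 122**2) - 9685) = (2*130*8 + 27325)/((106 + 14884) - 9685) = (2080 + 27325)/(14990 - 9685) = 29405/5305 = 29405*(1/5305) = 5881/1061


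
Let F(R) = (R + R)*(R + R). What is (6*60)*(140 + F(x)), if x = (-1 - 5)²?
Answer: 1916640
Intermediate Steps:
x = 36 (x = (-6)² = 36)
F(R) = 4*R² (F(R) = (2*R)*(2*R) = 4*R²)
(6*60)*(140 + F(x)) = (6*60)*(140 + 4*36²) = 360*(140 + 4*1296) = 360*(140 + 5184) = 360*5324 = 1916640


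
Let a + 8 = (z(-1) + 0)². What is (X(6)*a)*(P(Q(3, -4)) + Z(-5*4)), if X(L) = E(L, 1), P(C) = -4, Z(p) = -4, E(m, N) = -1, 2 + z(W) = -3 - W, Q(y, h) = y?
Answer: 64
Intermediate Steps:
z(W) = -5 - W (z(W) = -2 + (-3 - W) = -5 - W)
a = 8 (a = -8 + ((-5 - 1*(-1)) + 0)² = -8 + ((-5 + 1) + 0)² = -8 + (-4 + 0)² = -8 + (-4)² = -8 + 16 = 8)
X(L) = -1
(X(6)*a)*(P(Q(3, -4)) + Z(-5*4)) = (-1*8)*(-4 - 4) = -8*(-8) = 64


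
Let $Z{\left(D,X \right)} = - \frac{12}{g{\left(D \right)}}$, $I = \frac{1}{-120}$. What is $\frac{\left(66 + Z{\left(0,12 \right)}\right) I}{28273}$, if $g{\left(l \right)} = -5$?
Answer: $- \frac{57}{2827300} \approx -2.0161 \cdot 10^{-5}$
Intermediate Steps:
$I = - \frac{1}{120} \approx -0.0083333$
$Z{\left(D,X \right)} = \frac{12}{5}$ ($Z{\left(D,X \right)} = - \frac{12}{-5} = \left(-12\right) \left(- \frac{1}{5}\right) = \frac{12}{5}$)
$\frac{\left(66 + Z{\left(0,12 \right)}\right) I}{28273} = \frac{\left(66 + \frac{12}{5}\right) \left(- \frac{1}{120}\right)}{28273} = \frac{342}{5} \left(- \frac{1}{120}\right) \frac{1}{28273} = \left(- \frac{57}{100}\right) \frac{1}{28273} = - \frac{57}{2827300}$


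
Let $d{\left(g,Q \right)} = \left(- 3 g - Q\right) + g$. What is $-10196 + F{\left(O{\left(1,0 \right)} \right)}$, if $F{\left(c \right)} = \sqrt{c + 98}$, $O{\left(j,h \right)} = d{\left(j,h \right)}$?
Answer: $-10196 + 4 \sqrt{6} \approx -10186.0$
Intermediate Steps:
$d{\left(g,Q \right)} = - Q - 2 g$ ($d{\left(g,Q \right)} = \left(- Q - 3 g\right) + g = - Q - 2 g$)
$O{\left(j,h \right)} = - h - 2 j$
$F{\left(c \right)} = \sqrt{98 + c}$
$-10196 + F{\left(O{\left(1,0 \right)} \right)} = -10196 + \sqrt{98 - 2} = -10196 + \sqrt{96} = -10196 + 4 \sqrt{6}$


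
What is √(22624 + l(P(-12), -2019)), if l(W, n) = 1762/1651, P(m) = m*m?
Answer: √61671430886/1651 ≈ 150.42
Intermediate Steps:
P(m) = m²
l(W, n) = 1762/1651 (l(W, n) = 1762*(1/1651) = 1762/1651)
√(22624 + l(P(-12), -2019)) = √(22624 + 1762/1651) = √(37353986/1651) = √61671430886/1651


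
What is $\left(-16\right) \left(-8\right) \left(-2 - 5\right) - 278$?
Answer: $-1174$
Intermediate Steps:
$\left(-16\right) \left(-8\right) \left(-2 - 5\right) - 278 = 128 \left(-7\right) - 278 = -896 - 278 = -1174$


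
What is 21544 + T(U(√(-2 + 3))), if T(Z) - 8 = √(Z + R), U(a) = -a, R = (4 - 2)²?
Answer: 21552 + √3 ≈ 21554.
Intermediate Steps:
R = 4 (R = 2² = 4)
T(Z) = 8 + √(4 + Z) (T(Z) = 8 + √(Z + 4) = 8 + √(4 + Z))
21544 + T(U(√(-2 + 3))) = 21544 + (8 + √(4 - √(-2 + 3))) = 21544 + (8 + √(4 - √1)) = 21544 + (8 + √(4 - 1*1)) = 21544 + (8 + √(4 - 1)) = 21544 + (8 + √3) = 21552 + √3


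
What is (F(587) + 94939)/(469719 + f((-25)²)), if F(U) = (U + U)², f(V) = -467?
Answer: 1473215/469252 ≈ 3.1395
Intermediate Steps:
F(U) = 4*U² (F(U) = (2*U)² = 4*U²)
(F(587) + 94939)/(469719 + f((-25)²)) = (4*587² + 94939)/(469719 - 467) = (4*344569 + 94939)/469252 = (1378276 + 94939)*(1/469252) = 1473215*(1/469252) = 1473215/469252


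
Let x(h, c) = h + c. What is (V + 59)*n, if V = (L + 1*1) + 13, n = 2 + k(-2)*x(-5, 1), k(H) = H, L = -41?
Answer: 320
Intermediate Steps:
x(h, c) = c + h
n = 10 (n = 2 - 2*(1 - 5) = 2 - 2*(-4) = 2 + 8 = 10)
V = -27 (V = (-41 + 1*1) + 13 = (-41 + 1) + 13 = -40 + 13 = -27)
(V + 59)*n = (-27 + 59)*10 = 32*10 = 320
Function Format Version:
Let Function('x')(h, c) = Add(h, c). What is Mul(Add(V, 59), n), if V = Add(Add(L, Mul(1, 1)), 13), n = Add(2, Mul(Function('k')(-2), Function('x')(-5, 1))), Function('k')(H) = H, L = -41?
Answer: 320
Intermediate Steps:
Function('x')(h, c) = Add(c, h)
n = 10 (n = Add(2, Mul(-2, Add(1, -5))) = Add(2, Mul(-2, -4)) = Add(2, 8) = 10)
V = -27 (V = Add(Add(-41, Mul(1, 1)), 13) = Add(Add(-41, 1), 13) = Add(-40, 13) = -27)
Mul(Add(V, 59), n) = Mul(Add(-27, 59), 10) = Mul(32, 10) = 320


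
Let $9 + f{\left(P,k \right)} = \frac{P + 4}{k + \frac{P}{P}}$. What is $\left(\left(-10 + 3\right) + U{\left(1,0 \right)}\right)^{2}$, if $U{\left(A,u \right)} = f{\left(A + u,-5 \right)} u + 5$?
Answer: $4$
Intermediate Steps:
$f{\left(P,k \right)} = -9 + \frac{4 + P}{1 + k}$ ($f{\left(P,k \right)} = -9 + \frac{P + 4}{k + \frac{P}{P}} = -9 + \frac{4 + P}{k + 1} = -9 + \frac{4 + P}{1 + k}$)
$U{\left(A,u \right)} = 5 + u \left(-10 - \frac{A}{4} - \frac{u}{4}\right)$ ($U{\left(A,u \right)} = \frac{-5 + \left(A + u\right) - -45}{1 - 5} u + 5 = \frac{-5 + \left(A + u\right) + 45}{-4} u + 5 = - \frac{40 + A + u}{4} u + 5 = \left(-10 - \frac{A}{4} - \frac{u}{4}\right) u + 5 = u \left(-10 - \frac{A}{4} - \frac{u}{4}\right) + 5 = 5 + u \left(-10 - \frac{A}{4} - \frac{u}{4}\right)$)
$\left(\left(-10 + 3\right) + U{\left(1,0 \right)}\right)^{2} = \left(\left(-10 + 3\right) + \left(5 - 0 \left(40 + 1 + 0\right)\right)\right)^{2} = \left(-7 + \left(5 - 0 \cdot 41\right)\right)^{2} = \left(-7 + \left(5 + 0\right)\right)^{2} = \left(-7 + 5\right)^{2} = \left(-2\right)^{2} = 4$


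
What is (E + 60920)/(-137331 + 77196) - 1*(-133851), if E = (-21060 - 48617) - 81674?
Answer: 8049220316/60135 ≈ 1.3385e+5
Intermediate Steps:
E = -151351 (E = -69677 - 81674 = -151351)
(E + 60920)/(-137331 + 77196) - 1*(-133851) = (-151351 + 60920)/(-137331 + 77196) - 1*(-133851) = -90431/(-60135) + 133851 = -90431*(-1/60135) + 133851 = 90431/60135 + 133851 = 8049220316/60135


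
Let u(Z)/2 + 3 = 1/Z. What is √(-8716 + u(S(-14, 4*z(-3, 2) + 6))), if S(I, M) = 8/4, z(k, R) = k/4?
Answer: 3*I*√969 ≈ 93.386*I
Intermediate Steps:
z(k, R) = k/4 (z(k, R) = k*(¼) = k/4)
S(I, M) = 2 (S(I, M) = 8*(¼) = 2)
u(Z) = -6 + 2/Z
√(-8716 + u(S(-14, 4*z(-3, 2) + 6))) = √(-8716 + (-6 + 2/2)) = √(-8716 + (-6 + 2*(½))) = √(-8716 + (-6 + 1)) = √(-8716 - 5) = √(-8721) = 3*I*√969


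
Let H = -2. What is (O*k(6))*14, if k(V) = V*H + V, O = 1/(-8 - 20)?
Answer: 3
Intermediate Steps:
O = -1/28 (O = 1/(-28) = -1/28 ≈ -0.035714)
k(V) = -V (k(V) = V*(-2) + V = -2*V + V = -V)
(O*k(6))*14 = -(-1)*6/28*14 = -1/28*(-6)*14 = (3/14)*14 = 3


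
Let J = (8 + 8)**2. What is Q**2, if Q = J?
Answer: 65536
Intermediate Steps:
J = 256 (J = 16**2 = 256)
Q = 256
Q**2 = 256**2 = 65536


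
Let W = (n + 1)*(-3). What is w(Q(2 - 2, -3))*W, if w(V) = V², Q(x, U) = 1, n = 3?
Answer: -12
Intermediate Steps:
W = -12 (W = (3 + 1)*(-3) = 4*(-3) = -12)
w(Q(2 - 2, -3))*W = 1²*(-12) = 1*(-12) = -12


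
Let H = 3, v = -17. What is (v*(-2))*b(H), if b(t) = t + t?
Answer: 204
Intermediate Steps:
b(t) = 2*t
(v*(-2))*b(H) = (-17*(-2))*(2*3) = 34*6 = 204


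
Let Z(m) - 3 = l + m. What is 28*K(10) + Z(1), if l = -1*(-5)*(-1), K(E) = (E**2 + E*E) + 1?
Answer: 5627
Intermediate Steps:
K(E) = 1 + 2*E**2 (K(E) = (E**2 + E**2) + 1 = 2*E**2 + 1 = 1 + 2*E**2)
l = -5 (l = 5*(-1) = -5)
Z(m) = -2 + m (Z(m) = 3 + (-5 + m) = -2 + m)
28*K(10) + Z(1) = 28*(1 + 2*10**2) + (-2 + 1) = 28*(1 + 2*100) - 1 = 28*(1 + 200) - 1 = 28*201 - 1 = 5628 - 1 = 5627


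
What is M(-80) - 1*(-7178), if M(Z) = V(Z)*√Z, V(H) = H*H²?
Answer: 7178 - 2048000*I*√5 ≈ 7178.0 - 4.5795e+6*I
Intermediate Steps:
V(H) = H³
M(Z) = Z^(7/2) (M(Z) = Z³*√Z = Z^(7/2))
M(-80) - 1*(-7178) = (-80)^(7/2) - 1*(-7178) = -2048000*I*√5 + 7178 = 7178 - 2048000*I*√5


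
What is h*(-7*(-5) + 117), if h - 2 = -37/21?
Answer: 760/21 ≈ 36.190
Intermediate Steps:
h = 5/21 (h = 2 - 37/21 = 5/21 ≈ 0.23810)
h*(-7*(-5) + 117) = 5*(-7*(-5) + 117)/21 = 5*(35 + 117)/21 = (5/21)*152 = 760/21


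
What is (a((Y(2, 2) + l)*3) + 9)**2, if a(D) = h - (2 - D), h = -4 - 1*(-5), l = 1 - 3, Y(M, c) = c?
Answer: 64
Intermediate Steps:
l = -2
h = 1 (h = -4 + 5 = 1)
a(D) = -1 + D (a(D) = 1 - (2 - D) = 1 + (-2 + D) = -1 + D)
(a((Y(2, 2) + l)*3) + 9)**2 = ((-1 + (2 - 2)*3) + 9)**2 = ((-1 + 0*3) + 9)**2 = ((-1 + 0) + 9)**2 = (-1 + 9)**2 = 8**2 = 64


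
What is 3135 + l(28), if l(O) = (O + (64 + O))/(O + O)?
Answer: 21960/7 ≈ 3137.1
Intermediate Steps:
l(O) = (64 + 2*O)/(2*O) (l(O) = (64 + 2*O)/((2*O)) = (64 + 2*O)*(1/(2*O)) = (64 + 2*O)/(2*O))
3135 + l(28) = 3135 + (32 + 28)/28 = 3135 + (1/28)*60 = 3135 + 15/7 = 21960/7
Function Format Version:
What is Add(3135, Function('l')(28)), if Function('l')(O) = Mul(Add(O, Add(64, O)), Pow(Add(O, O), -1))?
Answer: Rational(21960, 7) ≈ 3137.1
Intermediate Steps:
Function('l')(O) = Mul(Rational(1, 2), Pow(O, -1), Add(64, Mul(2, O))) (Function('l')(O) = Mul(Add(64, Mul(2, O)), Pow(Mul(2, O), -1)) = Mul(Add(64, Mul(2, O)), Mul(Rational(1, 2), Pow(O, -1))) = Mul(Rational(1, 2), Pow(O, -1), Add(64, Mul(2, O))))
Add(3135, Function('l')(28)) = Add(3135, Mul(Pow(28, -1), Add(32, 28))) = Add(3135, Mul(Rational(1, 28), 60)) = Add(3135, Rational(15, 7)) = Rational(21960, 7)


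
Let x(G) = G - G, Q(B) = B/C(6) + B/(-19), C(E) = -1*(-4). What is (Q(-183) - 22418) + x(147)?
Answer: -1706513/76 ≈ -22454.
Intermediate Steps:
C(E) = 4
Q(B) = 15*B/76 (Q(B) = B/4 + B/(-19) = B*(¼) + B*(-1/19) = B/4 - B/19 = 15*B/76)
x(G) = 0
(Q(-183) - 22418) + x(147) = ((15/76)*(-183) - 22418) + 0 = (-2745/76 - 22418) + 0 = -1706513/76 + 0 = -1706513/76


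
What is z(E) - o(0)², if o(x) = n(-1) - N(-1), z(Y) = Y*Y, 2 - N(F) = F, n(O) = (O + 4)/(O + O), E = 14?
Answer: 703/4 ≈ 175.75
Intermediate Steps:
n(O) = (4 + O)/(2*O) (n(O) = (4 + O)/((2*O)) = (4 + O)*(1/(2*O)) = (4 + O)/(2*O))
N(F) = 2 - F
z(Y) = Y²
o(x) = -9/2 (o(x) = (½)*(4 - 1)/(-1) - (2 - 1*(-1)) = (½)*(-1)*3 - (2 + 1) = -3/2 - 1*3 = -3/2 - 3 = -9/2)
z(E) - o(0)² = 14² - (-9/2)² = 196 - 1*81/4 = 196 - 81/4 = 703/4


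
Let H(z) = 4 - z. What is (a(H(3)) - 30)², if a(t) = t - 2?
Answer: 961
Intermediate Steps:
a(t) = -2 + t
(a(H(3)) - 30)² = ((-2 + (4 - 1*3)) - 30)² = ((-2 + (4 - 3)) - 30)² = ((-2 + 1) - 30)² = (-1 - 30)² = (-31)² = 961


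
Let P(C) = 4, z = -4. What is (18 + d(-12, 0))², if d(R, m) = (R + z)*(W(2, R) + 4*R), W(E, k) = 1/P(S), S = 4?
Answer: 611524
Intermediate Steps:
W(E, k) = ¼ (W(E, k) = 1/4 = ¼)
d(R, m) = (-4 + R)*(¼ + 4*R) (d(R, m) = (R - 4)*(¼ + 4*R) = (-4 + R)*(¼ + 4*R))
(18 + d(-12, 0))² = (18 + (-1 + 4*(-12)² - 63/4*(-12)))² = (18 + (-1 + 4*144 + 189))² = (18 + (-1 + 576 + 189))² = (18 + 764)² = 782² = 611524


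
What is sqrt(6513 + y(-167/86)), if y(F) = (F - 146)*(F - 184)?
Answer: sqrt(251623641)/86 ≈ 184.45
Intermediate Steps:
y(F) = (-184 + F)*(-146 + F) (y(F) = (-146 + F)*(-184 + F) = (-184 + F)*(-146 + F))
sqrt(6513 + y(-167/86)) = sqrt(6513 + (26864 + (-167/86)**2 - (-55110)/86)) = sqrt(6513 + (26864 + (-167*1/86)**2 - (-55110)/86)) = sqrt(6513 + (26864 + (-167/86)**2 - 330*(-167/86))) = sqrt(6513 + (26864 + 27889/7396 + 27555/43)) = sqrt(6513 + 203453493/7396) = sqrt(251623641/7396) = sqrt(251623641)/86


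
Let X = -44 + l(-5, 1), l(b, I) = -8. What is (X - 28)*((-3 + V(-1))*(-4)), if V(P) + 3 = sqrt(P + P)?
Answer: -1920 + 320*I*sqrt(2) ≈ -1920.0 + 452.55*I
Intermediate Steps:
V(P) = -3 + sqrt(2)*sqrt(P) (V(P) = -3 + sqrt(P + P) = -3 + sqrt(2*P) = -3 + sqrt(2)*sqrt(P))
X = -52 (X = -44 - 8 = -52)
(X - 28)*((-3 + V(-1))*(-4)) = (-52 - 28)*((-3 + (-3 + sqrt(2)*sqrt(-1)))*(-4)) = -80*(-3 + (-3 + sqrt(2)*I))*(-4) = -80*(-3 + (-3 + I*sqrt(2)))*(-4) = -80*(-6 + I*sqrt(2))*(-4) = -80*(24 - 4*I*sqrt(2)) = -1920 + 320*I*sqrt(2)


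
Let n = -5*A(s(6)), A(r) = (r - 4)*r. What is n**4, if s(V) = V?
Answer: 12960000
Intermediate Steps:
A(r) = r*(-4 + r) (A(r) = (-4 + r)*r = r*(-4 + r))
n = -60 (n = -30*(-4 + 6) = -30*2 = -5*12 = -60)
n**4 = (-60)**4 = 12960000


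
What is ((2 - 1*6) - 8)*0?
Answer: 0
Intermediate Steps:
((2 - 1*6) - 8)*0 = ((2 - 6) - 8)*0 = (-4 - 8)*0 = -12*0 = 0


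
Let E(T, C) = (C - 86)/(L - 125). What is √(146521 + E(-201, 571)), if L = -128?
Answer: 4*√586158749/253 ≈ 382.78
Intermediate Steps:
E(T, C) = 86/253 - C/253 (E(T, C) = (C - 86)/(-128 - 125) = (-86 + C)/(-253) = (-86 + C)*(-1/253) = 86/253 - C/253)
√(146521 + E(-201, 571)) = √(146521 + (86/253 - 1/253*571)) = √(146521 + (86/253 - 571/253)) = √(146521 - 485/253) = √(37069328/253) = 4*√586158749/253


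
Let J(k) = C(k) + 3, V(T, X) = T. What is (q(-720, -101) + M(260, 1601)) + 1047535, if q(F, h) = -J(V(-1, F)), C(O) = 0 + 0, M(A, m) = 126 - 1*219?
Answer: 1047439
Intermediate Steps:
M(A, m) = -93 (M(A, m) = 126 - 219 = -93)
C(O) = 0
J(k) = 3 (J(k) = 0 + 3 = 3)
q(F, h) = -3 (q(F, h) = -1*3 = -3)
(q(-720, -101) + M(260, 1601)) + 1047535 = (-3 - 93) + 1047535 = -96 + 1047535 = 1047439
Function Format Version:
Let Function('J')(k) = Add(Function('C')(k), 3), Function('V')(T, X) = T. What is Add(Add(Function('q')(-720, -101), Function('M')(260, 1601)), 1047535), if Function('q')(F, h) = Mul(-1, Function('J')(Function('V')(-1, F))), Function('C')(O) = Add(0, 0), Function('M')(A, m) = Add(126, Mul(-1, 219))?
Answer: 1047439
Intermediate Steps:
Function('M')(A, m) = -93 (Function('M')(A, m) = Add(126, -219) = -93)
Function('C')(O) = 0
Function('J')(k) = 3 (Function('J')(k) = Add(0, 3) = 3)
Function('q')(F, h) = -3 (Function('q')(F, h) = Mul(-1, 3) = -3)
Add(Add(Function('q')(-720, -101), Function('M')(260, 1601)), 1047535) = Add(Add(-3, -93), 1047535) = Add(-96, 1047535) = 1047439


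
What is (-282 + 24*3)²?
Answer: 44100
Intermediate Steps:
(-282 + 24*3)² = (-282 + 72)² = (-210)² = 44100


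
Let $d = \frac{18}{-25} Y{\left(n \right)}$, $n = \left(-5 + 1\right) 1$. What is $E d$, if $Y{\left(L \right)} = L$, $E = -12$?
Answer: $- \frac{864}{25} \approx -34.56$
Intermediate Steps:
$n = -4$ ($n = \left(-4\right) 1 = -4$)
$d = \frac{72}{25}$ ($d = \frac{18}{-25} \left(-4\right) = 18 \left(- \frac{1}{25}\right) \left(-4\right) = \left(- \frac{18}{25}\right) \left(-4\right) = \frac{72}{25} \approx 2.88$)
$E d = \left(-12\right) \frac{72}{25} = - \frac{864}{25}$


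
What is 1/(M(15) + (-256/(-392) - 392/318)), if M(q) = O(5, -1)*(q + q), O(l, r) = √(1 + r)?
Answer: -7791/4516 ≈ -1.7252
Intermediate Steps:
M(q) = 0 (M(q) = √(1 - 1)*(q + q) = √0*(2*q) = 0*(2*q) = 0)
1/(M(15) + (-256/(-392) - 392/318)) = 1/(0 + (-256/(-392) - 392/318)) = 1/(0 + (-256*(-1/392) - 392*1/318)) = 1/(0 + (32/49 - 196/159)) = 1/(0 - 4516/7791) = 1/(-4516/7791) = -7791/4516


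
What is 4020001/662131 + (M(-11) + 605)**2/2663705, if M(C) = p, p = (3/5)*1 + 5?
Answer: 14414421877716/2320686388625 ≈ 6.2113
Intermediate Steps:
p = 28/5 (p = (3*(1/5))*1 + 5 = (3/5)*1 + 5 = 3/5 + 5 = 28/5 ≈ 5.6000)
M(C) = 28/5
4020001/662131 + (M(-11) + 605)**2/2663705 = 4020001/662131 + (28/5 + 605)**2/2663705 = 4020001*(1/662131) + (3053/5)**2*(1/2663705) = 211579/34849 + (9320809/25)*(1/2663705) = 211579/34849 + 9320809/66592625 = 14414421877716/2320686388625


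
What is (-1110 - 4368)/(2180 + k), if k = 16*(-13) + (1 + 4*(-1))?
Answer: -498/179 ≈ -2.7821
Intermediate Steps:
k = -211 (k = -208 + (1 - 4) = -208 - 3 = -211)
(-1110 - 4368)/(2180 + k) = (-1110 - 4368)/(2180 - 211) = -5478/1969 = -5478*1/1969 = -498/179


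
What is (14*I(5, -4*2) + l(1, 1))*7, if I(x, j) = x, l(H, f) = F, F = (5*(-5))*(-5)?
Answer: 1365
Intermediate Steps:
F = 125 (F = -25*(-5) = 125)
l(H, f) = 125
(14*I(5, -4*2) + l(1, 1))*7 = (14*5 + 125)*7 = (70 + 125)*7 = 195*7 = 1365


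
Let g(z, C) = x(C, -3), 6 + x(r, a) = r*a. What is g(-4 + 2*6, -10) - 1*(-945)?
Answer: 969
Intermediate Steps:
x(r, a) = -6 + a*r (x(r, a) = -6 + r*a = -6 + a*r)
g(z, C) = -6 - 3*C
g(-4 + 2*6, -10) - 1*(-945) = (-6 - 3*(-10)) - 1*(-945) = (-6 + 30) + 945 = 24 + 945 = 969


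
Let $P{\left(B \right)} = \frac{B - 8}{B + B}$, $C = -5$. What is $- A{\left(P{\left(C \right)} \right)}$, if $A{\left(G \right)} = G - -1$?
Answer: $- \frac{23}{10} \approx -2.3$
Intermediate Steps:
$P{\left(B \right)} = \frac{-8 + B}{2 B}$
$A{\left(G \right)} = 1 + G$ ($A{\left(G \right)} = G + 1 = 1 + G$)
$- A{\left(P{\left(C \right)} \right)} = - (1 + \frac{-8 - 5}{2 \left(-5\right)}) = - (1 + \frac{1}{2} \left(- \frac{1}{5}\right) \left(-13\right)) = - (1 + \frac{13}{10}) = \left(-1\right) \frac{23}{10} = - \frac{23}{10}$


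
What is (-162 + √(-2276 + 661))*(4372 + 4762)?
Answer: -1479708 + 9134*I*√1615 ≈ -1.4797e+6 + 3.6707e+5*I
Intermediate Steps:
(-162 + √(-2276 + 661))*(4372 + 4762) = (-162 + √(-1615))*9134 = (-162 + I*√1615)*9134 = -1479708 + 9134*I*√1615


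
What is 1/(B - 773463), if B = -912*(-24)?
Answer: -1/751575 ≈ -1.3305e-6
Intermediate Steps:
B = 21888
1/(B - 773463) = 1/(21888 - 773463) = 1/(-751575) = -1/751575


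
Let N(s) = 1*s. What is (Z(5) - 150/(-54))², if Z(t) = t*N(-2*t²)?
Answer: 4950625/81 ≈ 61119.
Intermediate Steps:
N(s) = s
Z(t) = -2*t³ (Z(t) = t*(-2*t²) = -2*t³)
(Z(5) - 150/(-54))² = (-2*5³ - 150/(-54))² = (-2*125 - 150*(-1/54))² = (-250 + 25/9)² = (-2225/9)² = 4950625/81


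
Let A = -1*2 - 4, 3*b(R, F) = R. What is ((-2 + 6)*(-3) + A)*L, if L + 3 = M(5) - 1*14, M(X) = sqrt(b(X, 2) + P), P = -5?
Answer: 306 - 6*I*sqrt(30) ≈ 306.0 - 32.863*I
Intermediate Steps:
b(R, F) = R/3
M(X) = sqrt(-5 + X/3) (M(X) = sqrt(X/3 - 5) = sqrt(-5 + X/3))
A = -6 (A = -2 - 4 = -6)
L = -17 + I*sqrt(30)/3 (L = -3 + (sqrt(-45 + 3*5)/3 - 1*14) = -3 + (sqrt(-45 + 15)/3 - 14) = -3 + (sqrt(-30)/3 - 14) = -3 + ((I*sqrt(30))/3 - 14) = -3 + (I*sqrt(30)/3 - 14) = -3 + (-14 + I*sqrt(30)/3) = -17 + I*sqrt(30)/3 ≈ -17.0 + 1.8257*I)
((-2 + 6)*(-3) + A)*L = ((-2 + 6)*(-3) - 6)*(-17 + I*sqrt(30)/3) = (4*(-3) - 6)*(-17 + I*sqrt(30)/3) = (-12 - 6)*(-17 + I*sqrt(30)/3) = -18*(-17 + I*sqrt(30)/3) = 306 - 6*I*sqrt(30)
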